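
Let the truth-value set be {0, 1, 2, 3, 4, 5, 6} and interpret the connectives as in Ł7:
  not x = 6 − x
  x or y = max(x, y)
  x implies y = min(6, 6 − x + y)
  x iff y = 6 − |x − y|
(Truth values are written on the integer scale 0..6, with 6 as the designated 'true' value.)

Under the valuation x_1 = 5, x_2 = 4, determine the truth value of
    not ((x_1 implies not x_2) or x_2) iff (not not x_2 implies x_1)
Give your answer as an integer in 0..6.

2

not x_2 = not 4 = 2
x_1 implies not x_2 = 5 implies 2 = 3
(x_1 implies not x_2) or x_2 = 3 or 4 = 4
not ((x_1 implies not x_2) or x_2) = not 4 = 2
not x_2 = not 4 = 2
not not x_2 = not 2 = 4
not not x_2 implies x_1 = 4 implies 5 = 6
not ((x_1 implies not x_2) or x_2) iff (not not x_2 implies x_1) = 2 iff 6 = 2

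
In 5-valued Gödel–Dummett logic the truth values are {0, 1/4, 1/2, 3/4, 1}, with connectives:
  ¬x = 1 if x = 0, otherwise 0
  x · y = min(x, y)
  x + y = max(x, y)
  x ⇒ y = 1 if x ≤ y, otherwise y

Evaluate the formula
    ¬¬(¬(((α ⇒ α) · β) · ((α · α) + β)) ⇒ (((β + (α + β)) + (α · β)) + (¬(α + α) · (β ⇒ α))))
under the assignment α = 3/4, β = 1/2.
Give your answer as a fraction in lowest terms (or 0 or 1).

1

α ⇒ α = 3/4 ⇒ 3/4 = 1
(α ⇒ α) · β = 1 · 1/2 = 1/2
α · α = 3/4 · 3/4 = 3/4
(α · α) + β = 3/4 + 1/2 = 3/4
((α ⇒ α) · β) · ((α · α) + β) = 1/2 · 3/4 = 1/2
¬(((α ⇒ α) · β) · ((α · α) + β)) = ¬1/2 = 0
α + β = 3/4 + 1/2 = 3/4
β + (α + β) = 1/2 + 3/4 = 3/4
α · β = 3/4 · 1/2 = 1/2
(β + (α + β)) + (α · β) = 3/4 + 1/2 = 3/4
α + α = 3/4 + 3/4 = 3/4
¬(α + α) = ¬3/4 = 0
β ⇒ α = 1/2 ⇒ 3/4 = 1
¬(α + α) · (β ⇒ α) = 0 · 1 = 0
((β + (α + β)) + (α · β)) + (¬(α + α) · (β ⇒ α)) = 3/4 + 0 = 3/4
¬(((α ⇒ α) · β) · ((α · α) + β)) ⇒ (((β + (α + β)) + (α · β)) + (¬(α + α) · (β ⇒ α))) = 0 ⇒ 3/4 = 1
¬(¬(((α ⇒ α) · β) · ((α · α) + β)) ⇒ (((β + (α + β)) + (α · β)) + (¬(α + α) · (β ⇒ α)))) = ¬1 = 0
¬¬(¬(((α ⇒ α) · β) · ((α · α) + β)) ⇒ (((β + (α + β)) + (α · β)) + (¬(α + α) · (β ⇒ α)))) = ¬0 = 1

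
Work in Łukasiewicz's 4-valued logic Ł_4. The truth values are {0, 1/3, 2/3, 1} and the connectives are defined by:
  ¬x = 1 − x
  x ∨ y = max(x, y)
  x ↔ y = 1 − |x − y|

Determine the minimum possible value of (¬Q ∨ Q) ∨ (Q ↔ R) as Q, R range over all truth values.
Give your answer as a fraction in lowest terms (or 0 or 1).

Take Q = 1/3, R = 0:
¬Q = ¬1/3 = 2/3
¬Q ∨ Q = 2/3 ∨ 1/3 = 2/3
Q ↔ R = 1/3 ↔ 0 = 2/3
(¬Q ∨ Q) ∨ (Q ↔ R) = 2/3 ∨ 2/3 = 2/3
No assignment yields a value below 2/3, so this is the minimum.

2/3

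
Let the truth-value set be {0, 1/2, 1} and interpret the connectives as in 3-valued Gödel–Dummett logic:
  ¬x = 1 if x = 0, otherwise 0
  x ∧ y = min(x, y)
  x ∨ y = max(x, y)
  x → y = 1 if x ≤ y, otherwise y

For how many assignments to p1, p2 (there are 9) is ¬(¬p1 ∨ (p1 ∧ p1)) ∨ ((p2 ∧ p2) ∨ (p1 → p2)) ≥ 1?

p1 = 0, p2 = 0 ↦ 1  ≥
p1 = 0, p2 = 1/2 ↦ 1  ≥
p1 = 0, p2 = 1 ↦ 1  ≥
p1 = 1/2, p2 = 0 ↦ 0  <
p1 = 1/2, p2 = 1/2 ↦ 1  ≥
p1 = 1/2, p2 = 1 ↦ 1  ≥
p1 = 1, p2 = 0 ↦ 0  <
p1 = 1, p2 = 1/2 ↦ 1/2  <
p1 = 1, p2 = 1 ↦ 1  ≥
So 6 of the 9 assignments meet the threshold.

6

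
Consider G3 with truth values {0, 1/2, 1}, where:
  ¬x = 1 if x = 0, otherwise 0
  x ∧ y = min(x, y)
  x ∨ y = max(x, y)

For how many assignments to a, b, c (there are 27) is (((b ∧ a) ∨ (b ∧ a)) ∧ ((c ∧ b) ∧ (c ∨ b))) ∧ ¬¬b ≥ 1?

value 1: 1 assignment (counts)
value 1/2: 7 assignments
value 0: 19 assignments
So 1 of the 27 assignments meets the threshold.

1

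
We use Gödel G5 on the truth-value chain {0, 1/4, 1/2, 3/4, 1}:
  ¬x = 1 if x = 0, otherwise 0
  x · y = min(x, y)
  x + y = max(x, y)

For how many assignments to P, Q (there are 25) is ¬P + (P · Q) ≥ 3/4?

value 1: 6 assignments (counts)
value 3/4: 3 assignments (counts)
value 1/2: 5 assignments
value 1/4: 7 assignments
value 0: 4 assignments
So 9 of the 25 assignments meet the threshold.

9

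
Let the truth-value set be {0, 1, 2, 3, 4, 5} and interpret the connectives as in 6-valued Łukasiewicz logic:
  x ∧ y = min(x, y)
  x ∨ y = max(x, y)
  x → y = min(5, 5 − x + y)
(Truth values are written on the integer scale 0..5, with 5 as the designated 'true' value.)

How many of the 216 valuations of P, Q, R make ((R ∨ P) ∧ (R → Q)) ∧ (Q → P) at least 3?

value 5: 21 assignments (counts)
value 4: 35 assignments (counts)
value 3: 52 assignments (counts)
value 2: 54 assignments
value 1: 37 assignments
value 0: 17 assignments
So 108 of the 216 assignments meet the threshold.

108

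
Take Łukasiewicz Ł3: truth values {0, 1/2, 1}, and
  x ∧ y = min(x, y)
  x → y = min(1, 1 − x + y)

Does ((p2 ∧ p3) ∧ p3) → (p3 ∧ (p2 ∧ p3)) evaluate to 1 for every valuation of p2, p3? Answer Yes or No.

p2 = 0, p3 = 0 ↦ 1
p2 = 0, p3 = 1/2 ↦ 1
p2 = 0, p3 = 1 ↦ 1
p2 = 1/2, p3 = 0 ↦ 1
p2 = 1/2, p3 = 1/2 ↦ 1
p2 = 1/2, p3 = 1 ↦ 1
p2 = 1, p3 = 0 ↦ 1
p2 = 1, p3 = 1/2 ↦ 1
p2 = 1, p3 = 1 ↦ 1
Every assignment gives a value ≥ 1.

Yes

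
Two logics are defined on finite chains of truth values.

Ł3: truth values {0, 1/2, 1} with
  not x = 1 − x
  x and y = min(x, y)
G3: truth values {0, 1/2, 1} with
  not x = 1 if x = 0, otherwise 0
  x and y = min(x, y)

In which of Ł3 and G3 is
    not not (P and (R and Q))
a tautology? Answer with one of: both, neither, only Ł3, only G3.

In Ł3: at P = 0, Q = 0, R = 0 the value is 0 — not a tautology.
In G3: at P = 0, Q = 0, R = 0 the value is 0 — not a tautology.

neither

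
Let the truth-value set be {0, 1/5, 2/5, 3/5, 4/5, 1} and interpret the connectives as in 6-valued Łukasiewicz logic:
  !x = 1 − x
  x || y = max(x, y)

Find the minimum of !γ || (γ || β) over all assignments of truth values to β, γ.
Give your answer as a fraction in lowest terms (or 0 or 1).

Take β = 0, γ = 2/5:
!γ = !2/5 = 3/5
γ || β = 2/5 || 0 = 2/5
!γ || (γ || β) = 3/5 || 2/5 = 3/5
No assignment yields a value below 3/5, so this is the minimum.

3/5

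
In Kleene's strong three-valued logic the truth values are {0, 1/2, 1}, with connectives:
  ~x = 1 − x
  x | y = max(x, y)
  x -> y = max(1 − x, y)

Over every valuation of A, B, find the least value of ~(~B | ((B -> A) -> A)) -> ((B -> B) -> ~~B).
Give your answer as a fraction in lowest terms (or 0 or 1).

1/2

Take A = 0, B = 1/2:
~B = ~1/2 = 1/2
B -> A = 1/2 -> 0 = 1/2
(B -> A) -> A = 1/2 -> 0 = 1/2
~B | ((B -> A) -> A) = 1/2 | 1/2 = 1/2
~(~B | ((B -> A) -> A)) = ~1/2 = 1/2
B -> B = 1/2 -> 1/2 = 1/2
~B = ~1/2 = 1/2
~~B = ~1/2 = 1/2
(B -> B) -> ~~B = 1/2 -> 1/2 = 1/2
~(~B | ((B -> A) -> A)) -> ((B -> B) -> ~~B) = 1/2 -> 1/2 = 1/2
No assignment yields a value below 1/2, so this is the minimum.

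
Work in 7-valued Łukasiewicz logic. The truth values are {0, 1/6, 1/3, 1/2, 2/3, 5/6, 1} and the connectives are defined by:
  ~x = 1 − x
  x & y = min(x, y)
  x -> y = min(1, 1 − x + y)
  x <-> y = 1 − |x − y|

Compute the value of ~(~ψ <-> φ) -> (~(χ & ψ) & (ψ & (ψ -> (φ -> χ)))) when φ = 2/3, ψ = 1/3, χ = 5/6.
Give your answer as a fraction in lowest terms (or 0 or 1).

~ψ = ~1/3 = 2/3
~ψ <-> φ = 2/3 <-> 2/3 = 1
~(~ψ <-> φ) = ~1 = 0
χ & ψ = 5/6 & 1/3 = 1/3
~(χ & ψ) = ~1/3 = 2/3
φ -> χ = 2/3 -> 5/6 = 1
ψ -> (φ -> χ) = 1/3 -> 1 = 1
ψ & (ψ -> (φ -> χ)) = 1/3 & 1 = 1/3
~(χ & ψ) & (ψ & (ψ -> (φ -> χ))) = 2/3 & 1/3 = 1/3
~(~ψ <-> φ) -> (~(χ & ψ) & (ψ & (ψ -> (φ -> χ)))) = 0 -> 1/3 = 1

1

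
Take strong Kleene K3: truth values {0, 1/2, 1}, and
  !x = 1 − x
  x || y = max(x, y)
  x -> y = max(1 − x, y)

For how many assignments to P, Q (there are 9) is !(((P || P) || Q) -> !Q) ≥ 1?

3

P = 0, Q = 0 ↦ 0  <
P = 0, Q = 1/2 ↦ 1/2  <
P = 0, Q = 1 ↦ 1  ≥
P = 1/2, Q = 0 ↦ 0  <
P = 1/2, Q = 1/2 ↦ 1/2  <
P = 1/2, Q = 1 ↦ 1  ≥
P = 1, Q = 0 ↦ 0  <
P = 1, Q = 1/2 ↦ 1/2  <
P = 1, Q = 1 ↦ 1  ≥
So 3 of the 9 assignments meet the threshold.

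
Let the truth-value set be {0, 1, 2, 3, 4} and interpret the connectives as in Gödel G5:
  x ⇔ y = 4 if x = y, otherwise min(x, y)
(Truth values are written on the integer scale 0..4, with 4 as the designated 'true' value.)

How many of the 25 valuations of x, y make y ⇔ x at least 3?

value 4: 5 assignments (counts)
value 3: 2 assignments (counts)
value 2: 4 assignments
value 1: 6 assignments
value 0: 8 assignments
So 7 of the 25 assignments meet the threshold.

7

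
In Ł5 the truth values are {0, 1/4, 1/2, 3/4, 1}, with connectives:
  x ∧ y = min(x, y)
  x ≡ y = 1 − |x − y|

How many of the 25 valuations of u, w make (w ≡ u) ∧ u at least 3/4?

5

value 1: 1 assignment (counts)
value 3/4: 4 assignments (counts)
value 1/2: 7 assignments
value 1/4: 7 assignments
value 0: 6 assignments
So 5 of the 25 assignments meet the threshold.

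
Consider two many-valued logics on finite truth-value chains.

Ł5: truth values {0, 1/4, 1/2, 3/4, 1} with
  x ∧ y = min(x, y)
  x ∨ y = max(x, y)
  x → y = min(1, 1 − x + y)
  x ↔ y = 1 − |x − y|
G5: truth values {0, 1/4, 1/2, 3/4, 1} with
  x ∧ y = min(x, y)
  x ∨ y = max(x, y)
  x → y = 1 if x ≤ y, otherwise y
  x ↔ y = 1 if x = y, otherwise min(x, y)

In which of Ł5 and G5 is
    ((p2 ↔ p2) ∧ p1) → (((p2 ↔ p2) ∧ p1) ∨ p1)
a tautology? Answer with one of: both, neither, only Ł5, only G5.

both

In Ł5: every assignment gives 1 — tautology.
In G5: every assignment gives 1 — tautology.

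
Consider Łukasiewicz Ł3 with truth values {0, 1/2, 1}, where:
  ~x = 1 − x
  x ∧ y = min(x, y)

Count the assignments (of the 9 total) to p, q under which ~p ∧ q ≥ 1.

p = 0, q = 0 ↦ 0  <
p = 0, q = 1/2 ↦ 1/2  <
p = 0, q = 1 ↦ 1  ≥
p = 1/2, q = 0 ↦ 0  <
p = 1/2, q = 1/2 ↦ 1/2  <
p = 1/2, q = 1 ↦ 1/2  <
p = 1, q = 0 ↦ 0  <
p = 1, q = 1/2 ↦ 0  <
p = 1, q = 1 ↦ 0  <
So 1 of the 9 assignments meets the threshold.

1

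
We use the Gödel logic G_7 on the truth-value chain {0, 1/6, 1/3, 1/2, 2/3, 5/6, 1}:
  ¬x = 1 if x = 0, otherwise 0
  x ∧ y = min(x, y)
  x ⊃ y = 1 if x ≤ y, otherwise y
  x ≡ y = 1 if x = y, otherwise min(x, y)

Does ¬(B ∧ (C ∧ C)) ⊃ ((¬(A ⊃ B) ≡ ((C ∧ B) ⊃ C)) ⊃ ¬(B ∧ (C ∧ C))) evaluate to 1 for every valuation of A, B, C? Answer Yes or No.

At A = 5/6, B = 1/6, C = 1/2, for instance:
C ∧ C = 1/2 ∧ 1/2 = 1/2
B ∧ (C ∧ C) = 1/6 ∧ 1/2 = 1/6
¬(B ∧ (C ∧ C)) = ¬1/6 = 0
A ⊃ B = 5/6 ⊃ 1/6 = 1/6
¬(A ⊃ B) = ¬1/6 = 0
C ∧ B = 1/2 ∧ 1/6 = 1/6
(C ∧ B) ⊃ C = 1/6 ⊃ 1/2 = 1
¬(A ⊃ B) ≡ ((C ∧ B) ⊃ C) = 0 ≡ 1 = 0
(¬(A ⊃ B) ≡ ((C ∧ B) ⊃ C)) ⊃ ¬(B ∧ (C ∧ C)) = 0 ⊃ 0 = 1
¬(B ∧ (C ∧ C)) ⊃ ((¬(A ⊃ B) ≡ ((C ∧ B) ⊃ C)) ⊃ ¬(B ∧ (C ∧ C))) = 0 ⊃ 1 = 1
and checking the remaining 342 assignments likewise gives ≥ 1 in every case.

Yes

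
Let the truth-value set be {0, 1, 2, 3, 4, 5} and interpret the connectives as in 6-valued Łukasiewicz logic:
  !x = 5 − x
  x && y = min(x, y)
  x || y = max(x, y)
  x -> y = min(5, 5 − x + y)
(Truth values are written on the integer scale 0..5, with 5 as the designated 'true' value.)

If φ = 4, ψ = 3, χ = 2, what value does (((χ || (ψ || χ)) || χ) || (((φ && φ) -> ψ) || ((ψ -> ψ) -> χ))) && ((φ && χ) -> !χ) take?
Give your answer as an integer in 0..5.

ψ || χ = 3 || 2 = 3
χ || (ψ || χ) = 2 || 3 = 3
(χ || (ψ || χ)) || χ = 3 || 2 = 3
φ && φ = 4 && 4 = 4
(φ && φ) -> ψ = 4 -> 3 = 4
ψ -> ψ = 3 -> 3 = 5
(ψ -> ψ) -> χ = 5 -> 2 = 2
((φ && φ) -> ψ) || ((ψ -> ψ) -> χ) = 4 || 2 = 4
((χ || (ψ || χ)) || χ) || (((φ && φ) -> ψ) || ((ψ -> ψ) -> χ)) = 3 || 4 = 4
φ && χ = 4 && 2 = 2
!χ = !2 = 3
(φ && χ) -> !χ = 2 -> 3 = 5
(((χ || (ψ || χ)) || χ) || (((φ && φ) -> ψ) || ((ψ -> ψ) -> χ))) && ((φ && χ) -> !χ) = 4 && 5 = 4

4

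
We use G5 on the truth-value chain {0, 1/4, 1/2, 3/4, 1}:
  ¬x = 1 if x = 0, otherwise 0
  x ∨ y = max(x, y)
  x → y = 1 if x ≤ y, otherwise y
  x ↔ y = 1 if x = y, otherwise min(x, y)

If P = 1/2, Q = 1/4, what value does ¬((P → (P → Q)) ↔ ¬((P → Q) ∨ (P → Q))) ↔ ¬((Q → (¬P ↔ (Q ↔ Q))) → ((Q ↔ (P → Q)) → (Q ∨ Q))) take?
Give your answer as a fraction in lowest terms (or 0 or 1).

0

P → Q = 1/2 → 1/4 = 1/4
P → (P → Q) = 1/2 → 1/4 = 1/4
P → Q = 1/2 → 1/4 = 1/4
P → Q = 1/2 → 1/4 = 1/4
(P → Q) ∨ (P → Q) = 1/4 ∨ 1/4 = 1/4
¬((P → Q) ∨ (P → Q)) = ¬1/4 = 0
(P → (P → Q)) ↔ ¬((P → Q) ∨ (P → Q)) = 1/4 ↔ 0 = 0
¬((P → (P → Q)) ↔ ¬((P → Q) ∨ (P → Q))) = ¬0 = 1
¬P = ¬1/2 = 0
Q ↔ Q = 1/4 ↔ 1/4 = 1
¬P ↔ (Q ↔ Q) = 0 ↔ 1 = 0
Q → (¬P ↔ (Q ↔ Q)) = 1/4 → 0 = 0
P → Q = 1/2 → 1/4 = 1/4
Q ↔ (P → Q) = 1/4 ↔ 1/4 = 1
Q ∨ Q = 1/4 ∨ 1/4 = 1/4
(Q ↔ (P → Q)) → (Q ∨ Q) = 1 → 1/4 = 1/4
(Q → (¬P ↔ (Q ↔ Q))) → ((Q ↔ (P → Q)) → (Q ∨ Q)) = 0 → 1/4 = 1
¬((Q → (¬P ↔ (Q ↔ Q))) → ((Q ↔ (P → Q)) → (Q ∨ Q))) = ¬1 = 0
¬((P → (P → Q)) ↔ ¬((P → Q) ∨ (P → Q))) ↔ ¬((Q → (¬P ↔ (Q ↔ Q))) → ((Q ↔ (P → Q)) → (Q ∨ Q))) = 1 ↔ 0 = 0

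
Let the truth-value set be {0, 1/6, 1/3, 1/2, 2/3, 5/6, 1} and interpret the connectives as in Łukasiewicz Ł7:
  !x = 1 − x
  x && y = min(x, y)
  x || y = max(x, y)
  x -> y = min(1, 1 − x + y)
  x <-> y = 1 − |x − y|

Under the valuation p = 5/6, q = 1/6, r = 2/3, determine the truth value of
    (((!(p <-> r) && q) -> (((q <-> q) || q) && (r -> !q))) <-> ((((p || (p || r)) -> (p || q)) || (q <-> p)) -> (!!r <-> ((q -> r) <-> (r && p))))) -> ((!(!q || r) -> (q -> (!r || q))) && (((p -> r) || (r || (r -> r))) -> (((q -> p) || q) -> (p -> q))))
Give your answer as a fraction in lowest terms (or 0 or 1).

1/3

p <-> r = 5/6 <-> 2/3 = 5/6
!(p <-> r) = !5/6 = 1/6
!(p <-> r) && q = 1/6 && 1/6 = 1/6
q <-> q = 1/6 <-> 1/6 = 1
(q <-> q) || q = 1 || 1/6 = 1
!q = !1/6 = 5/6
r -> !q = 2/3 -> 5/6 = 1
((q <-> q) || q) && (r -> !q) = 1 && 1 = 1
(!(p <-> r) && q) -> (((q <-> q) || q) && (r -> !q)) = 1/6 -> 1 = 1
p || r = 5/6 || 2/3 = 5/6
p || (p || r) = 5/6 || 5/6 = 5/6
p || q = 5/6 || 1/6 = 5/6
(p || (p || r)) -> (p || q) = 5/6 -> 5/6 = 1
q <-> p = 1/6 <-> 5/6 = 1/3
((p || (p || r)) -> (p || q)) || (q <-> p) = 1 || 1/3 = 1
!r = !2/3 = 1/3
!!r = !1/3 = 2/3
q -> r = 1/6 -> 2/3 = 1
r && p = 2/3 && 5/6 = 2/3
(q -> r) <-> (r && p) = 1 <-> 2/3 = 2/3
!!r <-> ((q -> r) <-> (r && p)) = 2/3 <-> 2/3 = 1
(((p || (p || r)) -> (p || q)) || (q <-> p)) -> (!!r <-> ((q -> r) <-> (r && p))) = 1 -> 1 = 1
((!(p <-> r) && q) -> (((q <-> q) || q) && (r -> !q))) <-> ((((p || (p || r)) -> (p || q)) || (q <-> p)) -> (!!r <-> ((q -> r) <-> (r && p)))) = 1 <-> 1 = 1
!q = !1/6 = 5/6
!q || r = 5/6 || 2/3 = 5/6
!(!q || r) = !5/6 = 1/6
!r = !2/3 = 1/3
!r || q = 1/3 || 1/6 = 1/3
q -> (!r || q) = 1/6 -> 1/3 = 1
!(!q || r) -> (q -> (!r || q)) = 1/6 -> 1 = 1
p -> r = 5/6 -> 2/3 = 5/6
r -> r = 2/3 -> 2/3 = 1
r || (r -> r) = 2/3 || 1 = 1
(p -> r) || (r || (r -> r)) = 5/6 || 1 = 1
q -> p = 1/6 -> 5/6 = 1
(q -> p) || q = 1 || 1/6 = 1
p -> q = 5/6 -> 1/6 = 1/3
((q -> p) || q) -> (p -> q) = 1 -> 1/3 = 1/3
((p -> r) || (r || (r -> r))) -> (((q -> p) || q) -> (p -> q)) = 1 -> 1/3 = 1/3
(!(!q || r) -> (q -> (!r || q))) && (((p -> r) || (r || (r -> r))) -> (((q -> p) || q) -> (p -> q))) = 1 && 1/3 = 1/3
(((!(p <-> r) && q) -> (((q <-> q) || q) && (r -> !q))) <-> ((((p || (p || r)) -> (p || q)) || (q <-> p)) -> (!!r <-> ((q -> r) <-> (r && p))))) -> ((!(!q || r) -> (q -> (!r || q))) && (((p -> r) || (r || (r -> r))) -> (((q -> p) || q) -> (p -> q)))) = 1 -> 1/3 = 1/3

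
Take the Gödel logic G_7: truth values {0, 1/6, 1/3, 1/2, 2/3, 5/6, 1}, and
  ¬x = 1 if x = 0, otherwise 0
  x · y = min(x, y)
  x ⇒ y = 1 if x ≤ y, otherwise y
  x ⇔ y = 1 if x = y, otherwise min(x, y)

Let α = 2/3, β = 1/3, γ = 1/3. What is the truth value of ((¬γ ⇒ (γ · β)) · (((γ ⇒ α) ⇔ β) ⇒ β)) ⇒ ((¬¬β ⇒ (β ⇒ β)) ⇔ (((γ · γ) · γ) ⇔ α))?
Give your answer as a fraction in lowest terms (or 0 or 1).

¬γ = ¬1/3 = 0
γ · β = 1/3 · 1/3 = 1/3
¬γ ⇒ (γ · β) = 0 ⇒ 1/3 = 1
γ ⇒ α = 1/3 ⇒ 2/3 = 1
(γ ⇒ α) ⇔ β = 1 ⇔ 1/3 = 1/3
((γ ⇒ α) ⇔ β) ⇒ β = 1/3 ⇒ 1/3 = 1
(¬γ ⇒ (γ · β)) · (((γ ⇒ α) ⇔ β) ⇒ β) = 1 · 1 = 1
¬β = ¬1/3 = 0
¬¬β = ¬0 = 1
β ⇒ β = 1/3 ⇒ 1/3 = 1
¬¬β ⇒ (β ⇒ β) = 1 ⇒ 1 = 1
γ · γ = 1/3 · 1/3 = 1/3
(γ · γ) · γ = 1/3 · 1/3 = 1/3
((γ · γ) · γ) ⇔ α = 1/3 ⇔ 2/3 = 1/3
(¬¬β ⇒ (β ⇒ β)) ⇔ (((γ · γ) · γ) ⇔ α) = 1 ⇔ 1/3 = 1/3
((¬γ ⇒ (γ · β)) · (((γ ⇒ α) ⇔ β) ⇒ β)) ⇒ ((¬¬β ⇒ (β ⇒ β)) ⇔ (((γ · γ) · γ) ⇔ α)) = 1 ⇒ 1/3 = 1/3

1/3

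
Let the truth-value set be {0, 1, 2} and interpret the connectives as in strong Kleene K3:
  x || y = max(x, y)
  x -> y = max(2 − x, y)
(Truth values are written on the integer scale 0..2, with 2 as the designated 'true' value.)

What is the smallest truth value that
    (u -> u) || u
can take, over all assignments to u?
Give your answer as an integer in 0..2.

1

Take u = 1:
u -> u = 1 -> 1 = 1
(u -> u) || u = 1 || 1 = 1
No assignment yields a value below 1, so this is the minimum.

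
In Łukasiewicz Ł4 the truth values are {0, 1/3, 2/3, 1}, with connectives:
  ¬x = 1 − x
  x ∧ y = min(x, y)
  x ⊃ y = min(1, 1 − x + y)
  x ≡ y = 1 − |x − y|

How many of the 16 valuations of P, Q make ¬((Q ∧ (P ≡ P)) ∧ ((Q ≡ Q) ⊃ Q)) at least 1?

P = 0, Q = 0 ↦ 1  ≥
P = 0, Q = 1/3 ↦ 2/3  <
P = 0, Q = 2/3 ↦ 1/3  <
P = 0, Q = 1 ↦ 0  <
P = 1/3, Q = 0 ↦ 1  ≥
P = 1/3, Q = 1/3 ↦ 2/3  <
P = 1/3, Q = 2/3 ↦ 1/3  <
P = 1/3, Q = 1 ↦ 0  <
P = 2/3, Q = 0 ↦ 1  ≥
P = 2/3, Q = 1/3 ↦ 2/3  <
P = 2/3, Q = 2/3 ↦ 1/3  <
P = 2/3, Q = 1 ↦ 0  <
P = 1, Q = 0 ↦ 1  ≥
P = 1, Q = 1/3 ↦ 2/3  <
P = 1, Q = 2/3 ↦ 1/3  <
P = 1, Q = 1 ↦ 0  <
So 4 of the 16 assignments meet the threshold.

4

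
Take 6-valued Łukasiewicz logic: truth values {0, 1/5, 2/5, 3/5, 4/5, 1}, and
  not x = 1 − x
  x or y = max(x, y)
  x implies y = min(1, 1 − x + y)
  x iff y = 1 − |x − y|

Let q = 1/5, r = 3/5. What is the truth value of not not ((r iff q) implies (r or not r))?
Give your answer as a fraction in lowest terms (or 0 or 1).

1

r iff q = 3/5 iff 1/5 = 3/5
not r = not 3/5 = 2/5
r or not r = 3/5 or 2/5 = 3/5
(r iff q) implies (r or not r) = 3/5 implies 3/5 = 1
not ((r iff q) implies (r or not r)) = not 1 = 0
not not ((r iff q) implies (r or not r)) = not 0 = 1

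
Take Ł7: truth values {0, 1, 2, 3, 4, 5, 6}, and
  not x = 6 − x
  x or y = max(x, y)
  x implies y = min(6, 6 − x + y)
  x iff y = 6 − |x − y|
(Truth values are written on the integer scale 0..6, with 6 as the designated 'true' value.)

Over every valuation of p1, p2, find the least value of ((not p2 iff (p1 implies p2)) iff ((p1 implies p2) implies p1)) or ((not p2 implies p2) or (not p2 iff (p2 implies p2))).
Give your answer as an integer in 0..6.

4

Take p1 = 0, p2 = 2:
not p2 = not 2 = 4
p1 implies p2 = 0 implies 2 = 6
not p2 iff (p1 implies p2) = 4 iff 6 = 4
p1 implies p2 = 0 implies 2 = 6
(p1 implies p2) implies p1 = 6 implies 0 = 0
(not p2 iff (p1 implies p2)) iff ((p1 implies p2) implies p1) = 4 iff 0 = 2
not p2 = not 2 = 4
not p2 implies p2 = 4 implies 2 = 4
not p2 = not 2 = 4
p2 implies p2 = 2 implies 2 = 6
not p2 iff (p2 implies p2) = 4 iff 6 = 4
(not p2 implies p2) or (not p2 iff (p2 implies p2)) = 4 or 4 = 4
((not p2 iff (p1 implies p2)) iff ((p1 implies p2) implies p1)) or ((not p2 implies p2) or (not p2 iff (p2 implies p2))) = 2 or 4 = 4
No assignment yields a value below 4, so this is the minimum.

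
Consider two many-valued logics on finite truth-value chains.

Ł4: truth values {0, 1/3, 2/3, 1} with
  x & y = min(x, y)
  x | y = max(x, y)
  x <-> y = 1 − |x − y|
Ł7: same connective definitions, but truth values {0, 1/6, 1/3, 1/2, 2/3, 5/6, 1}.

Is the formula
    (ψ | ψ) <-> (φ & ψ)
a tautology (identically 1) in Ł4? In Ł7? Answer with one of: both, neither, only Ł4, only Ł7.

neither

In Ł4: at φ = 0, ψ = 1/3 the value is 2/3 — not a tautology.
In Ł7: at φ = 0, ψ = 1/6 the value is 5/6 — not a tautology.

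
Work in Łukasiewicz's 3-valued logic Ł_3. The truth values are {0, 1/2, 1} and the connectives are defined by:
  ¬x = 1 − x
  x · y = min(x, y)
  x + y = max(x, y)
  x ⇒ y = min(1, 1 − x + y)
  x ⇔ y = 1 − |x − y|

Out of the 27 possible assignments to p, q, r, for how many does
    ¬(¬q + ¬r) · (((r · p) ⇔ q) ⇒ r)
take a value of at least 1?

3

value 1: 3 assignments (counts)
value 1/2: 9 assignments
value 0: 15 assignments
So 3 of the 27 assignments meet the threshold.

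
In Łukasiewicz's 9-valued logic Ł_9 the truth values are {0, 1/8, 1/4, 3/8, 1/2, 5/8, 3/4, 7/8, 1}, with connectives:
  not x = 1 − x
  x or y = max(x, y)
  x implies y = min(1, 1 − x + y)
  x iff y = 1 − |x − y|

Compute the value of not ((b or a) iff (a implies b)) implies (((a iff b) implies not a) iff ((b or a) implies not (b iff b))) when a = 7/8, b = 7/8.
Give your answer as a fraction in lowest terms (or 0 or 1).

1

b or a = 7/8 or 7/8 = 7/8
a implies b = 7/8 implies 7/8 = 1
(b or a) iff (a implies b) = 7/8 iff 1 = 7/8
not ((b or a) iff (a implies b)) = not 7/8 = 1/8
a iff b = 7/8 iff 7/8 = 1
not a = not 7/8 = 1/8
(a iff b) implies not a = 1 implies 1/8 = 1/8
b or a = 7/8 or 7/8 = 7/8
b iff b = 7/8 iff 7/8 = 1
not (b iff b) = not 1 = 0
(b or a) implies not (b iff b) = 7/8 implies 0 = 1/8
((a iff b) implies not a) iff ((b or a) implies not (b iff b)) = 1/8 iff 1/8 = 1
not ((b or a) iff (a implies b)) implies (((a iff b) implies not a) iff ((b or a) implies not (b iff b))) = 1/8 implies 1 = 1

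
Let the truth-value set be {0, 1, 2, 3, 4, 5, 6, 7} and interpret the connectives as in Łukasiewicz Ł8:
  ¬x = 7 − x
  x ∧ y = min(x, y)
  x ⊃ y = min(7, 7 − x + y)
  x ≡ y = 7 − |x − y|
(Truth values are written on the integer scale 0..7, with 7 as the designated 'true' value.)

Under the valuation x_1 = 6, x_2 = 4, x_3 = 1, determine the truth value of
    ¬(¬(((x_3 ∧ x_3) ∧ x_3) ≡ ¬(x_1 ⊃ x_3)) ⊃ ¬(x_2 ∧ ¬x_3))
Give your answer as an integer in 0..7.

x_3 ∧ x_3 = 1 ∧ 1 = 1
(x_3 ∧ x_3) ∧ x_3 = 1 ∧ 1 = 1
x_1 ⊃ x_3 = 6 ⊃ 1 = 2
¬(x_1 ⊃ x_3) = ¬2 = 5
((x_3 ∧ x_3) ∧ x_3) ≡ ¬(x_1 ⊃ x_3) = 1 ≡ 5 = 3
¬(((x_3 ∧ x_3) ∧ x_3) ≡ ¬(x_1 ⊃ x_3)) = ¬3 = 4
¬x_3 = ¬1 = 6
x_2 ∧ ¬x_3 = 4 ∧ 6 = 4
¬(x_2 ∧ ¬x_3) = ¬4 = 3
¬(((x_3 ∧ x_3) ∧ x_3) ≡ ¬(x_1 ⊃ x_3)) ⊃ ¬(x_2 ∧ ¬x_3) = 4 ⊃ 3 = 6
¬(¬(((x_3 ∧ x_3) ∧ x_3) ≡ ¬(x_1 ⊃ x_3)) ⊃ ¬(x_2 ∧ ¬x_3)) = ¬6 = 1

1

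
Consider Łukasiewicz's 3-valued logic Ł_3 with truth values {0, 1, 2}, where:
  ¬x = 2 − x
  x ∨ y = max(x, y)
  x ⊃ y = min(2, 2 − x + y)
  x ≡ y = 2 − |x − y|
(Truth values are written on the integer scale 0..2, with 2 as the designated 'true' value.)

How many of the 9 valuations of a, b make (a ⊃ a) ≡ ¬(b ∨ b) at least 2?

a = 0, b = 0 ↦ 2  ≥
a = 0, b = 1 ↦ 1  <
a = 0, b = 2 ↦ 0  <
a = 1, b = 0 ↦ 2  ≥
a = 1, b = 1 ↦ 1  <
a = 1, b = 2 ↦ 0  <
a = 2, b = 0 ↦ 2  ≥
a = 2, b = 1 ↦ 1  <
a = 2, b = 2 ↦ 0  <
So 3 of the 9 assignments meet the threshold.

3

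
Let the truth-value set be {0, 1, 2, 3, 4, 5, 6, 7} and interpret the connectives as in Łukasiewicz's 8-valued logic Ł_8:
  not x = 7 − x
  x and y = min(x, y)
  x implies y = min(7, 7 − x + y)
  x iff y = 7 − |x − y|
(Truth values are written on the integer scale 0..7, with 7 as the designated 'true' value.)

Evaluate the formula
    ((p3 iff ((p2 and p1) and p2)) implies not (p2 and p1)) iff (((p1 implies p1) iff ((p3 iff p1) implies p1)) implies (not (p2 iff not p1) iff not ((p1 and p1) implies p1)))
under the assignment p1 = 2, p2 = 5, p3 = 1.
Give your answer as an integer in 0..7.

p2 and p1 = 5 and 2 = 2
(p2 and p1) and p2 = 2 and 5 = 2
p3 iff ((p2 and p1) and p2) = 1 iff 2 = 6
p2 and p1 = 5 and 2 = 2
not (p2 and p1) = not 2 = 5
(p3 iff ((p2 and p1) and p2)) implies not (p2 and p1) = 6 implies 5 = 6
p1 implies p1 = 2 implies 2 = 7
p3 iff p1 = 1 iff 2 = 6
(p3 iff p1) implies p1 = 6 implies 2 = 3
(p1 implies p1) iff ((p3 iff p1) implies p1) = 7 iff 3 = 3
not p1 = not 2 = 5
p2 iff not p1 = 5 iff 5 = 7
not (p2 iff not p1) = not 7 = 0
p1 and p1 = 2 and 2 = 2
(p1 and p1) implies p1 = 2 implies 2 = 7
not ((p1 and p1) implies p1) = not 7 = 0
not (p2 iff not p1) iff not ((p1 and p1) implies p1) = 0 iff 0 = 7
((p1 implies p1) iff ((p3 iff p1) implies p1)) implies (not (p2 iff not p1) iff not ((p1 and p1) implies p1)) = 3 implies 7 = 7
((p3 iff ((p2 and p1) and p2)) implies not (p2 and p1)) iff (((p1 implies p1) iff ((p3 iff p1) implies p1)) implies (not (p2 iff not p1) iff not ((p1 and p1) implies p1))) = 6 iff 7 = 6

6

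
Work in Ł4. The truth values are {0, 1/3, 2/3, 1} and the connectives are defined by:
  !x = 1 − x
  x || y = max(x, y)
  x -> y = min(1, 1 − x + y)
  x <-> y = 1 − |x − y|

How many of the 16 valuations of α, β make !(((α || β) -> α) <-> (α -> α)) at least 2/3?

3

α = 0, β = 0 ↦ 0  <
α = 0, β = 1/3 ↦ 1/3  <
α = 0, β = 2/3 ↦ 2/3  ≥
α = 0, β = 1 ↦ 1  ≥
α = 1/3, β = 0 ↦ 0  <
α = 1/3, β = 1/3 ↦ 0  <
α = 1/3, β = 2/3 ↦ 1/3  <
α = 1/3, β = 1 ↦ 2/3  ≥
α = 2/3, β = 0 ↦ 0  <
α = 2/3, β = 1/3 ↦ 0  <
α = 2/3, β = 2/3 ↦ 0  <
α = 2/3, β = 1 ↦ 1/3  <
α = 1, β = 0 ↦ 0  <
α = 1, β = 1/3 ↦ 0  <
α = 1, β = 2/3 ↦ 0  <
α = 1, β = 1 ↦ 0  <
So 3 of the 16 assignments meet the threshold.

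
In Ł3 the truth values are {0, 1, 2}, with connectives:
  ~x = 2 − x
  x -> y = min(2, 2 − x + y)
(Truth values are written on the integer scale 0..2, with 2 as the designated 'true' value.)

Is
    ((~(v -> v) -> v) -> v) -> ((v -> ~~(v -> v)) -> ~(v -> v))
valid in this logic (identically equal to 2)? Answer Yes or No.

Counterexample: take v = 1.
v -> v = 1 -> 1 = 2
~(v -> v) = ~2 = 0
~(v -> v) -> v = 0 -> 1 = 2
(~(v -> v) -> v) -> v = 2 -> 1 = 1
v -> v = 1 -> 1 = 2
~(v -> v) = ~2 = 0
~~(v -> v) = ~0 = 2
v -> ~~(v -> v) = 1 -> 2 = 2
v -> v = 1 -> 1 = 2
~(v -> v) = ~2 = 0
(v -> ~~(v -> v)) -> ~(v -> v) = 2 -> 0 = 0
((~(v -> v) -> v) -> v) -> ((v -> ~~(v -> v)) -> ~(v -> v)) = 1 -> 0 = 1
This gives 1 ≠ 2.

No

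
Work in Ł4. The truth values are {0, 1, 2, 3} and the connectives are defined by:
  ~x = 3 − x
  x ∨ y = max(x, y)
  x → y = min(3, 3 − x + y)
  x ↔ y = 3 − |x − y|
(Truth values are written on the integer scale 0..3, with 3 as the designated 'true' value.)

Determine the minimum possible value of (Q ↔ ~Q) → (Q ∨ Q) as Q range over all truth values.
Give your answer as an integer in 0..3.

2

Take Q = 1:
~Q = ~1 = 2
Q ↔ ~Q = 1 ↔ 2 = 2
Q ∨ Q = 1 ∨ 1 = 1
(Q ↔ ~Q) → (Q ∨ Q) = 2 → 1 = 2
No assignment yields a value below 2, so this is the minimum.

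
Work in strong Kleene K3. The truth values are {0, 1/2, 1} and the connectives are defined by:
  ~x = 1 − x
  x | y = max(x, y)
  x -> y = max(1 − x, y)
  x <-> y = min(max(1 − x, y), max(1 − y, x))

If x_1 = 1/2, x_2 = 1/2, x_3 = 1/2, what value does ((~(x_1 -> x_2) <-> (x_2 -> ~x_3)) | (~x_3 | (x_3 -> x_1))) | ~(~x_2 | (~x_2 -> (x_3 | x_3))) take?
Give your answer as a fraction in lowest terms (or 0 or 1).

x_1 -> x_2 = 1/2 -> 1/2 = 1/2
~(x_1 -> x_2) = ~1/2 = 1/2
~x_3 = ~1/2 = 1/2
x_2 -> ~x_3 = 1/2 -> 1/2 = 1/2
~(x_1 -> x_2) <-> (x_2 -> ~x_3) = 1/2 <-> 1/2 = 1/2
~x_3 = ~1/2 = 1/2
x_3 -> x_1 = 1/2 -> 1/2 = 1/2
~x_3 | (x_3 -> x_1) = 1/2 | 1/2 = 1/2
(~(x_1 -> x_2) <-> (x_2 -> ~x_3)) | (~x_3 | (x_3 -> x_1)) = 1/2 | 1/2 = 1/2
~x_2 = ~1/2 = 1/2
~x_2 = ~1/2 = 1/2
x_3 | x_3 = 1/2 | 1/2 = 1/2
~x_2 -> (x_3 | x_3) = 1/2 -> 1/2 = 1/2
~x_2 | (~x_2 -> (x_3 | x_3)) = 1/2 | 1/2 = 1/2
~(~x_2 | (~x_2 -> (x_3 | x_3))) = ~1/2 = 1/2
((~(x_1 -> x_2) <-> (x_2 -> ~x_3)) | (~x_3 | (x_3 -> x_1))) | ~(~x_2 | (~x_2 -> (x_3 | x_3))) = 1/2 | 1/2 = 1/2

1/2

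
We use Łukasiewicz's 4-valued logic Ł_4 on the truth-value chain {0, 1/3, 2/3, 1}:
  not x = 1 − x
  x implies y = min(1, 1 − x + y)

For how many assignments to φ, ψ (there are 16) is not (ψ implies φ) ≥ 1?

φ = 0, ψ = 0 ↦ 0  <
φ = 0, ψ = 1/3 ↦ 1/3  <
φ = 0, ψ = 2/3 ↦ 2/3  <
φ = 0, ψ = 1 ↦ 1  ≥
φ = 1/3, ψ = 0 ↦ 0  <
φ = 1/3, ψ = 1/3 ↦ 0  <
φ = 1/3, ψ = 2/3 ↦ 1/3  <
φ = 1/3, ψ = 1 ↦ 2/3  <
φ = 2/3, ψ = 0 ↦ 0  <
φ = 2/3, ψ = 1/3 ↦ 0  <
φ = 2/3, ψ = 2/3 ↦ 0  <
φ = 2/3, ψ = 1 ↦ 1/3  <
φ = 1, ψ = 0 ↦ 0  <
φ = 1, ψ = 1/3 ↦ 0  <
φ = 1, ψ = 2/3 ↦ 0  <
φ = 1, ψ = 1 ↦ 0  <
So 1 of the 16 assignments meets the threshold.

1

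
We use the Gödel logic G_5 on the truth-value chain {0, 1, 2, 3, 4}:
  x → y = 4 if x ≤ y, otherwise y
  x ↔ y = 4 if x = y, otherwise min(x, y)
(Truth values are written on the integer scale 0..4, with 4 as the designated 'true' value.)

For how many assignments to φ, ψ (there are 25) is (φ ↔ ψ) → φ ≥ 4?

value 4: 21 assignments (counts)
value 3: 1 assignment
value 2: 1 assignment
value 1: 1 assignment
value 0: 1 assignment
So 21 of the 25 assignments meet the threshold.

21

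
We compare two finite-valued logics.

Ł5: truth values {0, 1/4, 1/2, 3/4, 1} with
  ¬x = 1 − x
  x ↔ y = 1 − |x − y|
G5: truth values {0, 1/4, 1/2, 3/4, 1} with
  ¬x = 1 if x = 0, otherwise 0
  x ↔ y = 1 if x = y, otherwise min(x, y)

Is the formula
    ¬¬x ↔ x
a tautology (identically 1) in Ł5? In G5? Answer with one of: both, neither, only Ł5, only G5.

only Ł5

In Ł5: every assignment gives 1 — tautology.
In G5: at x = 1/4 the value is 1/4 — not a tautology.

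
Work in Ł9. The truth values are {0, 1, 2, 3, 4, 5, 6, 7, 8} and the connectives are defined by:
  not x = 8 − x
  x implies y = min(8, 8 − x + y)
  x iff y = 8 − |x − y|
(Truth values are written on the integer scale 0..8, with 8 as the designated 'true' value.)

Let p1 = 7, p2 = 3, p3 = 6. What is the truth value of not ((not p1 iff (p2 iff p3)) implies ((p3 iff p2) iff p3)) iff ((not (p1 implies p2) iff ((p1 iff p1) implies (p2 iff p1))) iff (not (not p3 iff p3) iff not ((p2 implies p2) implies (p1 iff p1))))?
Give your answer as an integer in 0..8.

not p1 = not 7 = 1
p2 iff p3 = 3 iff 6 = 5
not p1 iff (p2 iff p3) = 1 iff 5 = 4
p3 iff p2 = 6 iff 3 = 5
(p3 iff p2) iff p3 = 5 iff 6 = 7
(not p1 iff (p2 iff p3)) implies ((p3 iff p2) iff p3) = 4 implies 7 = 8
not ((not p1 iff (p2 iff p3)) implies ((p3 iff p2) iff p3)) = not 8 = 0
p1 implies p2 = 7 implies 3 = 4
not (p1 implies p2) = not 4 = 4
p1 iff p1 = 7 iff 7 = 8
p2 iff p1 = 3 iff 7 = 4
(p1 iff p1) implies (p2 iff p1) = 8 implies 4 = 4
not (p1 implies p2) iff ((p1 iff p1) implies (p2 iff p1)) = 4 iff 4 = 8
not p3 = not 6 = 2
not p3 iff p3 = 2 iff 6 = 4
not (not p3 iff p3) = not 4 = 4
p2 implies p2 = 3 implies 3 = 8
p1 iff p1 = 7 iff 7 = 8
(p2 implies p2) implies (p1 iff p1) = 8 implies 8 = 8
not ((p2 implies p2) implies (p1 iff p1)) = not 8 = 0
not (not p3 iff p3) iff not ((p2 implies p2) implies (p1 iff p1)) = 4 iff 0 = 4
(not (p1 implies p2) iff ((p1 iff p1) implies (p2 iff p1))) iff (not (not p3 iff p3) iff not ((p2 implies p2) implies (p1 iff p1))) = 8 iff 4 = 4
not ((not p1 iff (p2 iff p3)) implies ((p3 iff p2) iff p3)) iff ((not (p1 implies p2) iff ((p1 iff p1) implies (p2 iff p1))) iff (not (not p3 iff p3) iff not ((p2 implies p2) implies (p1 iff p1)))) = 0 iff 4 = 4

4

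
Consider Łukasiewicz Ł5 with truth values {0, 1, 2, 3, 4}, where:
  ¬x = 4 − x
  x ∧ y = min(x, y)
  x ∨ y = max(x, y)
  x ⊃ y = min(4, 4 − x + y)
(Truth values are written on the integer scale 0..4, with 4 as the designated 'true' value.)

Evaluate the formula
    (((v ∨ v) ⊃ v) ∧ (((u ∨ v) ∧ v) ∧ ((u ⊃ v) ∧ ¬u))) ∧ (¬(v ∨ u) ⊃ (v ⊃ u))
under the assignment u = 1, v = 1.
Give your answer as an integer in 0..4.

v ∨ v = 1 ∨ 1 = 1
(v ∨ v) ⊃ v = 1 ⊃ 1 = 4
u ∨ v = 1 ∨ 1 = 1
(u ∨ v) ∧ v = 1 ∧ 1 = 1
u ⊃ v = 1 ⊃ 1 = 4
¬u = ¬1 = 3
(u ⊃ v) ∧ ¬u = 4 ∧ 3 = 3
((u ∨ v) ∧ v) ∧ ((u ⊃ v) ∧ ¬u) = 1 ∧ 3 = 1
((v ∨ v) ⊃ v) ∧ (((u ∨ v) ∧ v) ∧ ((u ⊃ v) ∧ ¬u)) = 4 ∧ 1 = 1
v ∨ u = 1 ∨ 1 = 1
¬(v ∨ u) = ¬1 = 3
v ⊃ u = 1 ⊃ 1 = 4
¬(v ∨ u) ⊃ (v ⊃ u) = 3 ⊃ 4 = 4
(((v ∨ v) ⊃ v) ∧ (((u ∨ v) ∧ v) ∧ ((u ⊃ v) ∧ ¬u))) ∧ (¬(v ∨ u) ⊃ (v ⊃ u)) = 1 ∧ 4 = 1

1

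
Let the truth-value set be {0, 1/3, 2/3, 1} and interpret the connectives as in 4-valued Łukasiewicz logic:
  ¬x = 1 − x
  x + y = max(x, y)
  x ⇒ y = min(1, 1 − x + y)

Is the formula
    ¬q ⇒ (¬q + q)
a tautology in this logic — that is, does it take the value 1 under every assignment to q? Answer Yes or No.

q = 0 ↦ 1
q = 1/3 ↦ 1
q = 2/3 ↦ 1
q = 1 ↦ 1
Every assignment gives a value ≥ 1.

Yes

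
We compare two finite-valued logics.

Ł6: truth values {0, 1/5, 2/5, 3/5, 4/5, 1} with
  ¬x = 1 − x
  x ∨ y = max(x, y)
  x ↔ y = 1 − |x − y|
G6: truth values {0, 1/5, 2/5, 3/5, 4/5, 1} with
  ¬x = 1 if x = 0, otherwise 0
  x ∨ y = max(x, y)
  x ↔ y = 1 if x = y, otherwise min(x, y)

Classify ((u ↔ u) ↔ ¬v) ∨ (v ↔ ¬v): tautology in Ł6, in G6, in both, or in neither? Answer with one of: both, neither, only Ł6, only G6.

neither

In Ł6: at u = 0, v = 1/5 the value is 4/5 — not a tautology.
In G6: at u = 0, v = 1/5 the value is 0 — not a tautology.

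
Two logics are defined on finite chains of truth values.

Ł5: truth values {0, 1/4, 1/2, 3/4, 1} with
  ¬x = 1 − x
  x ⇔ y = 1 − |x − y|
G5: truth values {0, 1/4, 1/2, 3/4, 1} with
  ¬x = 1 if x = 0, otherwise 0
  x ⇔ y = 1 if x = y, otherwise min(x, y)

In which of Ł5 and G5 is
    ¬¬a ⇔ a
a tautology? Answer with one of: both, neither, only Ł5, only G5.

only Ł5

In Ł5: every assignment gives 1 — tautology.
In G5: at a = 1/4 the value is 1/4 — not a tautology.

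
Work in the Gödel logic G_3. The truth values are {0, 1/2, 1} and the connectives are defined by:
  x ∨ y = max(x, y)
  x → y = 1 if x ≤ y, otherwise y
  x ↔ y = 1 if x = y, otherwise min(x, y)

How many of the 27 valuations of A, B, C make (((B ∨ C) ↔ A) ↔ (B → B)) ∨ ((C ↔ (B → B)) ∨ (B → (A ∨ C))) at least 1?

22

value 1: 22 assignments (counts)
value 1/2: 3 assignments
value 0: 2 assignments
So 22 of the 27 assignments meet the threshold.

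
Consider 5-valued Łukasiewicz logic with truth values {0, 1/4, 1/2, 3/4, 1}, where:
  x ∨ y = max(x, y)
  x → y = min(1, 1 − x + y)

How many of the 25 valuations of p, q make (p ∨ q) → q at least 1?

15

value 1: 15 assignments (counts)
value 3/4: 4 assignments
value 1/2: 3 assignments
value 1/4: 2 assignments
value 0: 1 assignment
So 15 of the 25 assignments meet the threshold.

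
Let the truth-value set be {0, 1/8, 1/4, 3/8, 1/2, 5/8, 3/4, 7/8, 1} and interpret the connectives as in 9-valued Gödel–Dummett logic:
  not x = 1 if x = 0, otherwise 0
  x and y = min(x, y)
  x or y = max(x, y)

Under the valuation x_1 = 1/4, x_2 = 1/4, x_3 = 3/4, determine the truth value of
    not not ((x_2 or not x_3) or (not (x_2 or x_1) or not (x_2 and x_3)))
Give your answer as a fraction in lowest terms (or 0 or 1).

1

not x_3 = not 3/4 = 0
x_2 or not x_3 = 1/4 or 0 = 1/4
x_2 or x_1 = 1/4 or 1/4 = 1/4
not (x_2 or x_1) = not 1/4 = 0
x_2 and x_3 = 1/4 and 3/4 = 1/4
not (x_2 and x_3) = not 1/4 = 0
not (x_2 or x_1) or not (x_2 and x_3) = 0 or 0 = 0
(x_2 or not x_3) or (not (x_2 or x_1) or not (x_2 and x_3)) = 1/4 or 0 = 1/4
not ((x_2 or not x_3) or (not (x_2 or x_1) or not (x_2 and x_3))) = not 1/4 = 0
not not ((x_2 or not x_3) or (not (x_2 or x_1) or not (x_2 and x_3))) = not 0 = 1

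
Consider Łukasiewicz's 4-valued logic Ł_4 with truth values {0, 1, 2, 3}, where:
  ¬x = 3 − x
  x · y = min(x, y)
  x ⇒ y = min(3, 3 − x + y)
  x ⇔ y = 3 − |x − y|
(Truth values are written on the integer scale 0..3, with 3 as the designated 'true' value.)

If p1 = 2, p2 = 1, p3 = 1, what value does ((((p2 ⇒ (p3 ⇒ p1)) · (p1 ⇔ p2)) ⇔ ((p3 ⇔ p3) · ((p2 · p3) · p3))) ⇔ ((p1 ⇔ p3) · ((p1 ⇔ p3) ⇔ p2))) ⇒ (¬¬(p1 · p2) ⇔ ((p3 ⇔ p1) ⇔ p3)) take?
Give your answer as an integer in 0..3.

2

p3 ⇒ p1 = 1 ⇒ 2 = 3
p2 ⇒ (p3 ⇒ p1) = 1 ⇒ 3 = 3
p1 ⇔ p2 = 2 ⇔ 1 = 2
(p2 ⇒ (p3 ⇒ p1)) · (p1 ⇔ p2) = 3 · 2 = 2
p3 ⇔ p3 = 1 ⇔ 1 = 3
p2 · p3 = 1 · 1 = 1
(p2 · p3) · p3 = 1 · 1 = 1
(p3 ⇔ p3) · ((p2 · p3) · p3) = 3 · 1 = 1
((p2 ⇒ (p3 ⇒ p1)) · (p1 ⇔ p2)) ⇔ ((p3 ⇔ p3) · ((p2 · p3) · p3)) = 2 ⇔ 1 = 2
p1 ⇔ p3 = 2 ⇔ 1 = 2
p1 ⇔ p3 = 2 ⇔ 1 = 2
(p1 ⇔ p3) ⇔ p2 = 2 ⇔ 1 = 2
(p1 ⇔ p3) · ((p1 ⇔ p3) ⇔ p2) = 2 · 2 = 2
(((p2 ⇒ (p3 ⇒ p1)) · (p1 ⇔ p2)) ⇔ ((p3 ⇔ p3) · ((p2 · p3) · p3))) ⇔ ((p1 ⇔ p3) · ((p1 ⇔ p3) ⇔ p2)) = 2 ⇔ 2 = 3
p1 · p2 = 2 · 1 = 1
¬(p1 · p2) = ¬1 = 2
¬¬(p1 · p2) = ¬2 = 1
p3 ⇔ p1 = 1 ⇔ 2 = 2
(p3 ⇔ p1) ⇔ p3 = 2 ⇔ 1 = 2
¬¬(p1 · p2) ⇔ ((p3 ⇔ p1) ⇔ p3) = 1 ⇔ 2 = 2
((((p2 ⇒ (p3 ⇒ p1)) · (p1 ⇔ p2)) ⇔ ((p3 ⇔ p3) · ((p2 · p3) · p3))) ⇔ ((p1 ⇔ p3) · ((p1 ⇔ p3) ⇔ p2))) ⇒ (¬¬(p1 · p2) ⇔ ((p3 ⇔ p1) ⇔ p3)) = 3 ⇒ 2 = 2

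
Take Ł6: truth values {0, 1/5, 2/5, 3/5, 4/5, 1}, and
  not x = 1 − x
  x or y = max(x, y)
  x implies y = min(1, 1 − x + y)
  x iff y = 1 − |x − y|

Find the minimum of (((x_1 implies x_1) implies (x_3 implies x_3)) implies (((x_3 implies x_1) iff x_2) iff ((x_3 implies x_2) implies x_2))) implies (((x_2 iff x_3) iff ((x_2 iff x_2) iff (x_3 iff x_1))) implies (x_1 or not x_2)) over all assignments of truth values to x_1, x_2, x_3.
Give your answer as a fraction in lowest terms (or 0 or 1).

1/5

Take x_1 = 0, x_2 = 4/5, x_3 = 2/5:
x_1 implies x_1 = 0 implies 0 = 1
x_3 implies x_3 = 2/5 implies 2/5 = 1
(x_1 implies x_1) implies (x_3 implies x_3) = 1 implies 1 = 1
x_3 implies x_1 = 2/5 implies 0 = 3/5
(x_3 implies x_1) iff x_2 = 3/5 iff 4/5 = 4/5
x_3 implies x_2 = 2/5 implies 4/5 = 1
(x_3 implies x_2) implies x_2 = 1 implies 4/5 = 4/5
((x_3 implies x_1) iff x_2) iff ((x_3 implies x_2) implies x_2) = 4/5 iff 4/5 = 1
((x_1 implies x_1) implies (x_3 implies x_3)) implies (((x_3 implies x_1) iff x_2) iff ((x_3 implies x_2) implies x_2)) = 1 implies 1 = 1
x_2 iff x_3 = 4/5 iff 2/5 = 3/5
x_2 iff x_2 = 4/5 iff 4/5 = 1
x_3 iff x_1 = 2/5 iff 0 = 3/5
(x_2 iff x_2) iff (x_3 iff x_1) = 1 iff 3/5 = 3/5
(x_2 iff x_3) iff ((x_2 iff x_2) iff (x_3 iff x_1)) = 3/5 iff 3/5 = 1
not x_2 = not 4/5 = 1/5
x_1 or not x_2 = 0 or 1/5 = 1/5
((x_2 iff x_3) iff ((x_2 iff x_2) iff (x_3 iff x_1))) implies (x_1 or not x_2) = 1 implies 1/5 = 1/5
(((x_1 implies x_1) implies (x_3 implies x_3)) implies (((x_3 implies x_1) iff x_2) iff ((x_3 implies x_2) implies x_2))) implies (((x_2 iff x_3) iff ((x_2 iff x_2) iff (x_3 iff x_1))) implies (x_1 or not x_2)) = 1 implies 1/5 = 1/5
No assignment yields a value below 1/5, so this is the minimum.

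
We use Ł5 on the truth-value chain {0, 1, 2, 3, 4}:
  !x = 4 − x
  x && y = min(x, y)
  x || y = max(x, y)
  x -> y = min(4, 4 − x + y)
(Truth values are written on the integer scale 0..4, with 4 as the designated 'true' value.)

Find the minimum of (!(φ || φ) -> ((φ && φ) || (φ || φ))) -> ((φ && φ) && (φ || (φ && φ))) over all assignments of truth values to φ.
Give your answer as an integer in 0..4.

Take φ = 2:
φ || φ = 2 || 2 = 2
!(φ || φ) = !2 = 2
φ && φ = 2 && 2 = 2
φ || φ = 2 || 2 = 2
(φ && φ) || (φ || φ) = 2 || 2 = 2
!(φ || φ) -> ((φ && φ) || (φ || φ)) = 2 -> 2 = 4
φ && φ = 2 && 2 = 2
φ && φ = 2 && 2 = 2
φ || (φ && φ) = 2 || 2 = 2
(φ && φ) && (φ || (φ && φ)) = 2 && 2 = 2
(!(φ || φ) -> ((φ && φ) || (φ || φ))) -> ((φ && φ) && (φ || (φ && φ))) = 4 -> 2 = 2
No assignment yields a value below 2, so this is the minimum.

2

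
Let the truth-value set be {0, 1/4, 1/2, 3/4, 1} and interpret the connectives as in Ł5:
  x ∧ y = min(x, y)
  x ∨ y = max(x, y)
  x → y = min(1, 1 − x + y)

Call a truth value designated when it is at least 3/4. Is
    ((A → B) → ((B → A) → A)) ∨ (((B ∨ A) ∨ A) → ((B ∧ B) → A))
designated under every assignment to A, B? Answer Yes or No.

At A = 1/2, B = 1/4, for instance:
A → B = 1/2 → 1/4 = 3/4
B → A = 1/4 → 1/2 = 1
(B → A) → A = 1 → 1/2 = 1/2
(A → B) → ((B → A) → A) = 3/4 → 1/2 = 3/4
B ∨ A = 1/4 ∨ 1/2 = 1/2
(B ∨ A) ∨ A = 1/2 ∨ 1/2 = 1/2
B ∧ B = 1/4 ∧ 1/4 = 1/4
(B ∧ B) → A = 1/4 → 1/2 = 1
((B ∨ A) ∨ A) → ((B ∧ B) → A) = 1/2 → 1 = 1
((A → B) → ((B → A) → A)) ∨ (((B ∨ A) ∨ A) → ((B ∧ B) → A)) = 3/4 ∨ 1 = 1
and checking the remaining 24 assignments likewise gives ≥ 3/4 in every case.

Yes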